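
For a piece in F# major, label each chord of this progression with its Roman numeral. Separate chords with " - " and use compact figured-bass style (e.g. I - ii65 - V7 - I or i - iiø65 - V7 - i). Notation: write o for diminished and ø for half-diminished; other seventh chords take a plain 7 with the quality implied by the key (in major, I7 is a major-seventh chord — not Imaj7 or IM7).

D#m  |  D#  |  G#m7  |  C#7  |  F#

D#m has root D#, degree 6 in F# major, so vi.
D#: chromatic; D# is V of ii, so V/ii.
G#m7 has root G#, degree 2 in F# major, so ii7.
C#7 has root C#, degree 5 in F# major, so V7.
F# has root F#, degree 1 in F# major, so I.

vi - V/ii - ii7 - V7 - I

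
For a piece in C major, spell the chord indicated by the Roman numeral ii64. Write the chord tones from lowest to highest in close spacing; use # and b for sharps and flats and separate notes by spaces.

A D F

In C major, the supertonic is D, and the diatonic chord built there is a minor triad.
Stacking thirds from D gives D-F-A.
With the 64 figure the chord is in second inversion; from the bass A upward in close position it reads A-D-F.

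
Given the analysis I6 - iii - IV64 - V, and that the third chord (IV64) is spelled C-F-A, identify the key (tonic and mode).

The anchor chord is a major triad on F, labeled IV64.
If F is scale degree 4 and the mode makes that degree carry a major triad, the tonic is C and the mode is major.

C major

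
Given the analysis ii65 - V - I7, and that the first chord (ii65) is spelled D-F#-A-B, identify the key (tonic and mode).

A major

The chord Bm7/D is a minor seventh chord rooted on B; its label is ii65.
Counting down one scale step from B places the tonic on A; a minor seventh chord on degree 2 is diatonic only in major.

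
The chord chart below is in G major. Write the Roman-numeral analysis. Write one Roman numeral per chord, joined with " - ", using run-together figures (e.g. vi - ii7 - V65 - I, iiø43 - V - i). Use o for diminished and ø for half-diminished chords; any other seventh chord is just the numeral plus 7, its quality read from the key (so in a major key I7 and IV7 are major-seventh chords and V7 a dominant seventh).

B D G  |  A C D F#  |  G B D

I6 - V43 - I

B-D-G: root G is the tonic; major triad there is I6.
A-C-D-F# has root D, degree 5 in G major, so V43.
G-B-D: major triad on G = scale degree 1 → I.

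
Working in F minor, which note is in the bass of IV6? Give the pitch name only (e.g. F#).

IV in F minor has root Bb; the chord is Bb-D-F.
The figure 6 means first inversion — the third is in the bass.

D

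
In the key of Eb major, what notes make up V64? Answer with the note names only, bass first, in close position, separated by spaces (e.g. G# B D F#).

F Bb D

In Eb major, the dominant is Bb, and the diatonic chord built there is a major triad.
Stacking thirds from Bb gives Bb-D-F.
The figured bass 64 indicates second inversion, placing the fifth (F) in the bass: F-Bb-D.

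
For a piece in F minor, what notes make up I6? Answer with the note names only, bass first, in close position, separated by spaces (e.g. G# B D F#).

Scale degree 1 in F minor is F; here the chord built on it is altered to a major triad. I6 is the major tonic (Picardy third), borrowed from the parallel major.
So the chord is F-A-C, a major triad.
With the 6 figure the chord is in first inversion; from the bass A upward in close position it reads A-C-F.

A C F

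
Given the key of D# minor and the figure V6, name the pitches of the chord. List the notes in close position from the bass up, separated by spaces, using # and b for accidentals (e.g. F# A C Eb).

In D# minor, the dominant is A#. The dominant is major (leading tone raised), so V is a major triad.
Stacking thirds from A# gives A#-C##-E#.
The figured bass 6 indicates first inversion, placing the third (C##) in the bass: C##-E#-A#.

C## E# A#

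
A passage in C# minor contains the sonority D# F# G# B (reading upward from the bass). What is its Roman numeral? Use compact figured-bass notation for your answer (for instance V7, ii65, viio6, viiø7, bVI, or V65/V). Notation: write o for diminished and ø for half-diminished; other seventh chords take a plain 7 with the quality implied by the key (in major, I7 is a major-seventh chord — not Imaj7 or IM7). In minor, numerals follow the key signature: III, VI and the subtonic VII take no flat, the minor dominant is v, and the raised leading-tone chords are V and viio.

The pitches G#-B-D#-F# form a minor seventh chord rooted on G#.
G# is scale degree 5 in C# minor, and a minor seventh chord on that degree is written v7.
With D# in the bass the chord is in second inversion, so the figured bass is 43.

v43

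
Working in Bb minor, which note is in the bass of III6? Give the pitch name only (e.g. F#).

F

III in Bb minor has root Db; the chord is Db-F-Ab.
The figure 6 means first inversion — the third is in the bass.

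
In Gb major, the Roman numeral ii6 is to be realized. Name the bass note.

Cb

ii in Gb major has root Ab; the chord is Ab-Cb-Eb.
The figure 6 means first inversion — the third is in the bass.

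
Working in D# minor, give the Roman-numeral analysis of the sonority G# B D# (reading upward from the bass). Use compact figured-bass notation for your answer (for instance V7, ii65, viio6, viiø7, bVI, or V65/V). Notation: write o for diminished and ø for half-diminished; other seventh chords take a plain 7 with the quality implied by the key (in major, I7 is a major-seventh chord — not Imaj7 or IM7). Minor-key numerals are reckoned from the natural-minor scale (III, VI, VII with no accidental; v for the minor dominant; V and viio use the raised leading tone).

Stacked in thirds the chord is G#-B-D#: a minor triad on G#.
G# is scale degree 4 in D# minor, and a minor triad on that degree is written iv.

iv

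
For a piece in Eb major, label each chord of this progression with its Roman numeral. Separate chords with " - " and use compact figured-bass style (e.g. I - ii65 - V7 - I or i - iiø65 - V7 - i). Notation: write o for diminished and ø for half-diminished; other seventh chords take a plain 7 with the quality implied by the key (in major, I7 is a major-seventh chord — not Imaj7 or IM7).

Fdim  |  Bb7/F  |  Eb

Fdim: diminished triad on F — chromatic; iio (borrowed from the parallel minor).
Bb7/F has root Bb, degree 5 in Eb major, so V43.
Eb: major triad on Eb = scale degree 1 → I.

iio - V43 - I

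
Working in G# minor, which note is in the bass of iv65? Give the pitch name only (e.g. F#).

iv in G# minor has root C#; the chord is C#-E-G#-B.
The figure 65 means first inversion — the third is in the bass.

E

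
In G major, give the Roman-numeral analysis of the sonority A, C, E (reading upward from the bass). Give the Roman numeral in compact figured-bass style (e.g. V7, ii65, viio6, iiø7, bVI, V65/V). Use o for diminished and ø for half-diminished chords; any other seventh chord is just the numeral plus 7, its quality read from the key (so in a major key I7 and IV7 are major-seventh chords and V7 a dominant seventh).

The pitches A-C-E form a minor triad rooted on A.
A is scale degree 2 in G major, and a minor triad on that degree is written ii.

ii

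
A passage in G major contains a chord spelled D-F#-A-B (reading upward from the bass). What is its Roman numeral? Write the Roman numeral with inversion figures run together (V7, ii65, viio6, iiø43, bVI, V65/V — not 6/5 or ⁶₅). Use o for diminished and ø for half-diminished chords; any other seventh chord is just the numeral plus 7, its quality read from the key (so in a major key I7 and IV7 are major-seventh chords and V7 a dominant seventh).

iii65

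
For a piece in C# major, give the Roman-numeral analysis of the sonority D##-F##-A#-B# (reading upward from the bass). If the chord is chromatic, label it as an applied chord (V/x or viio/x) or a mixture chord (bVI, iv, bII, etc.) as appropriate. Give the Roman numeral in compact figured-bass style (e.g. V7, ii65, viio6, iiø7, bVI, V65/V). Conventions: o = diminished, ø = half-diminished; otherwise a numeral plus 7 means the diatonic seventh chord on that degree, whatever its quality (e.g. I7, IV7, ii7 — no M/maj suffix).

V65/iii

The pitches B#-D##-F##-A# form a dominant seventh chord rooted on B#.
B# is not a diatonic chord root with this quality in C# major, but it lies a perfect fifth above E# (iii), so the chord functions as an applied dominant of iii.
With D## in the bass the chord is in first inversion, so the figured bass is 65.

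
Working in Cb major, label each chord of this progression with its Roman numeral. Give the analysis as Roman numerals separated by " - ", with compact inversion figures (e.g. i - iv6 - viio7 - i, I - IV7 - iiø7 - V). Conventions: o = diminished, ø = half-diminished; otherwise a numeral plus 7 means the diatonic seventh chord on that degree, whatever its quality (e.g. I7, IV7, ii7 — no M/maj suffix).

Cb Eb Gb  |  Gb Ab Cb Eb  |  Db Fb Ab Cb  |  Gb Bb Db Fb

I - vi42 - ii7 - V7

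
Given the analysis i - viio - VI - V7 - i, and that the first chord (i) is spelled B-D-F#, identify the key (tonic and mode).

B minor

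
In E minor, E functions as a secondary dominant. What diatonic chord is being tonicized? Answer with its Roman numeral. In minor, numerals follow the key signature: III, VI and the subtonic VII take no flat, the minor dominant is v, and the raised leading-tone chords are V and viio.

iv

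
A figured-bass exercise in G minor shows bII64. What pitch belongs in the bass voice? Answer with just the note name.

Eb

bII in G minor has root Ab; the chord is Ab-C-Eb.
The figure 64 means second inversion — the fifth is in the bass.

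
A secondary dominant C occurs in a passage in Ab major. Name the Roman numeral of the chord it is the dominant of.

vi

The chord is a major triad on C.
A dominant resolves down a perfect fifth: C → F. In Ab major, F is scale degree 6, i.e. vi.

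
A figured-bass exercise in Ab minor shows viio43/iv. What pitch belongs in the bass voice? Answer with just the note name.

Gb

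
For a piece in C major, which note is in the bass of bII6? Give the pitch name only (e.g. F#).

F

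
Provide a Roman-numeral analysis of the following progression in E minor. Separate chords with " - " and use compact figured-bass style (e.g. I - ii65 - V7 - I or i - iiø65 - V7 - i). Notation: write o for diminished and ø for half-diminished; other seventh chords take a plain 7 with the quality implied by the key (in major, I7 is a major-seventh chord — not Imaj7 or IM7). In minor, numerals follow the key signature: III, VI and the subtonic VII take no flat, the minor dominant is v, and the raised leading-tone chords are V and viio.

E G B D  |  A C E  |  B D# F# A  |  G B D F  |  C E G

i7 - iv - V7 - V7/VI - VI

E-G-B-D: root E is the tonic; minor seventh chord there is i7.
A-C-E: root A is the subdominant; minor triad there is iv.
B-D#-F#-A: dominant seventh chord on B = scale degree 5 → V7.
G-B-D-F: chromatic; G is V of VI, so V7/VI.
C-E-G has root C, degree 6 in E minor, so VI.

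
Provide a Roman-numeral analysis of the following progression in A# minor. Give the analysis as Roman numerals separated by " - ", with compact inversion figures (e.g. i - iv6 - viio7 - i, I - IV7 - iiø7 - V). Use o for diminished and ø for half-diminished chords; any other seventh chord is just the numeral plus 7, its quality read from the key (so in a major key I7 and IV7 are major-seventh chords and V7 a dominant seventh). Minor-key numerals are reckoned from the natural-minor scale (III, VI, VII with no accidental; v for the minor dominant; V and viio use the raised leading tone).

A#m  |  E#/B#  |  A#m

i - V64 - i

A#m: root A# is the tonic; minor triad there is i.
E#/B#: root E# is the dominant; major triad there is V64.
A#m: root A# is the tonic; minor triad there is i.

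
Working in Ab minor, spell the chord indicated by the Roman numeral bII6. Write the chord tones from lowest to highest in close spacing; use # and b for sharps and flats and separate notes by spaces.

Db Fb Bbb

bII6 is the Neapolitan sixth — a major triad on the lowered second degree, here in its customary first inversion. In Ab minor that root is Bbb.
So the chord is Bbb-Db-Fb, a major triad.
With the 6 figure the chord is in first inversion; from the bass Db upward in close position it reads Db-Fb-Bbb.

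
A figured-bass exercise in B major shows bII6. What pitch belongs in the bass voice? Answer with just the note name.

E

bII in B major has root C; the chord is C-E-G.
The figure 6 means first inversion — the third is in the bass.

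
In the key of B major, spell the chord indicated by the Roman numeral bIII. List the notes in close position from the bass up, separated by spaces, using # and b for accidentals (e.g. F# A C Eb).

Scale degree 3 in B major is D#; lowering it a half step gives D. bIII is a major triad on the lowered third degree, borrowed from the parallel minor.
So the chord is D-F#-A.

D F# A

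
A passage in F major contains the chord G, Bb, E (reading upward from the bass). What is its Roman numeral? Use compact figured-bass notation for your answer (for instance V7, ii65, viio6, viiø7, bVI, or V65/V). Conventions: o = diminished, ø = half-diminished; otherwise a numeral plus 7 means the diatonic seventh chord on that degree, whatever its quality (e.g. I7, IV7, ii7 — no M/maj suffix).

Stacked in thirds the chord is E-G-Bb: a diminished triad on E.
E is scale degree 7 in F major, and a diminished triad on that degree is written viio.
With G in the bass the chord is in first inversion, so the figured bass is 6.

viio6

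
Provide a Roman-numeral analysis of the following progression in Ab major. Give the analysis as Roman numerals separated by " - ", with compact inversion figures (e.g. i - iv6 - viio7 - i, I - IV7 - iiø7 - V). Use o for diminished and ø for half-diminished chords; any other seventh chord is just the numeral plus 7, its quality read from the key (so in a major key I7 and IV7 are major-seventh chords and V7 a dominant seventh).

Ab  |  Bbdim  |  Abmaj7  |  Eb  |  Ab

I - iio - I7 - V - I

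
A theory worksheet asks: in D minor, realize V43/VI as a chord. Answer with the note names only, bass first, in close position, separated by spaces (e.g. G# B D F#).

C Eb F A

V43/VI is a secondary dominant — the dominant seventh of VI. VI in D minor is Bb, so the applied chord's root is F, a perfect fifth above.
Building a dominant seventh chord on F gives F-A-C-Eb.
The figured bass 43 indicates second inversion, placing the fifth (C) in the bass: C-Eb-F-A.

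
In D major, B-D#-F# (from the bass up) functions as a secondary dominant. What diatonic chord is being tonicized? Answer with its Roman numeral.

The chord is a major triad on B.
A dominant resolves down a perfect fifth: B → E. In D major, E is scale degree 2, i.e. ii.

ii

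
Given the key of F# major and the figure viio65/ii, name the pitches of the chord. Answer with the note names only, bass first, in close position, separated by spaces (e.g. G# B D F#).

A# C# E F##

The slash marks an applied leading-tone chord: viio of ii. In F# major, ii is G#, so the leading tone to it is F##, a half step below.
Building a fully diminished seventh chord on F## gives F##-A#-C#-E.
With the 65 figure the chord is in first inversion; from the bass A# upward in close position it reads A#-C#-E-F##.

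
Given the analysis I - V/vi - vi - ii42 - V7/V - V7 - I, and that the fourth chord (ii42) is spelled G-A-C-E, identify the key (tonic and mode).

G major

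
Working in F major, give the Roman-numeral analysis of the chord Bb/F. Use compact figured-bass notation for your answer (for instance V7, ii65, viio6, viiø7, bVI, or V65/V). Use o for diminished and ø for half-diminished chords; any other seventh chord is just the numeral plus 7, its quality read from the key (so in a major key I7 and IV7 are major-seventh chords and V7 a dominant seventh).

IV64

The pitches Bb-D-F form a major triad rooted on Bb.
Bb is scale degree 4 in F major, and a major triad on that degree is written IV.
With F in the bass the chord is in second inversion, so the figured bass is 64.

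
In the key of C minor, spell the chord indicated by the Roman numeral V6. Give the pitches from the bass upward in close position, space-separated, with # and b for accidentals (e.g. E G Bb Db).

In C minor, the dominant is G. The dominant is major (leading tone raised), so V is a major triad.
That chord is spelled G-B-D.
With the 6 figure the chord is in first inversion; from the bass B upward in close position it reads B-D-G.

B D G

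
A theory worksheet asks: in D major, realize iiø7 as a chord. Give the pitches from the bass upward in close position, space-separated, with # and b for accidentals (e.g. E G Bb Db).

E G Bb D

Scale degree 2 in D major is E; here the chord built on it is altered to a half-diminished seventh chord. iiø7 is the half-diminished supertonic seventh, borrowed from the parallel minor.
So the chord is E-G-Bb-D, a half-diminished seventh chord.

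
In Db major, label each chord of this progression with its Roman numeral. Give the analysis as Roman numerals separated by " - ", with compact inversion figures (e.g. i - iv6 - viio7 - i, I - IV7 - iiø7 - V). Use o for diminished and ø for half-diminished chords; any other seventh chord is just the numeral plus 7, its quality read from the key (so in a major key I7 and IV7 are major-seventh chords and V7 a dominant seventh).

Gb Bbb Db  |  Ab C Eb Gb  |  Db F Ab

iv - V7 - I

Gb-Bbb-Db: Gb with this quality isn't in the key; it's iv, borrowed from the parallel minor.
Ab-C-Eb-Gb has root Ab, degree 5 in Db major, so V7.
Db-F-Ab has root Db, degree 1 in Db major, so I.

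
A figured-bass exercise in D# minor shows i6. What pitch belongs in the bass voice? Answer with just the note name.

F#

i in D# minor has root D#; the chord is D#-F#-A#.
The figure 6 means first inversion — the third is in the bass.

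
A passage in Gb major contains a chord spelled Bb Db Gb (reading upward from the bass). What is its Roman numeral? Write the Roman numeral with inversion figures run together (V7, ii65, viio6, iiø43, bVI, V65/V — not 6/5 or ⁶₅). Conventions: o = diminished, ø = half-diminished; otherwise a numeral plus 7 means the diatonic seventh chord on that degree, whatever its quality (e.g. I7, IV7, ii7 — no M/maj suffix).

I6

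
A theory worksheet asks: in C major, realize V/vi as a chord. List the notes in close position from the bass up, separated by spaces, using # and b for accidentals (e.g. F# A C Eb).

E G# B

The slash means an applied dominant: we want the dominant of vi. In C major, vi is A minor, and its dominant is built on E.
Building a major triad on E gives E-G#-B.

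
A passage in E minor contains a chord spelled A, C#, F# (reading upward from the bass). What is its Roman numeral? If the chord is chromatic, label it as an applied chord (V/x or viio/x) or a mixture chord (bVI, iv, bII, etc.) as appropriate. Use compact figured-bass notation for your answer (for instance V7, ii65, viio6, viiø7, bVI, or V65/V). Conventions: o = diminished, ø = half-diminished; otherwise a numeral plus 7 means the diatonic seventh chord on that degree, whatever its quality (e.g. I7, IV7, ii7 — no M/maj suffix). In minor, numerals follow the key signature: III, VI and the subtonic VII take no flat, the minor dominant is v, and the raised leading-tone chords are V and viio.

ii6

The pitches F#-A-C# form a minor triad rooted on F#.
F# is the second degree of E minor. This is the minor supertonic, borrowed from the parallel major (the Dorian ii).
With A in the bass the chord is in first inversion, so the figured bass is 6.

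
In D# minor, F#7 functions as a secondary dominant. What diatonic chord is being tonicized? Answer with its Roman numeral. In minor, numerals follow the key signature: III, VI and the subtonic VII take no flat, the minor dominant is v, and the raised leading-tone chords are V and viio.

The chord is a dominant seventh chord on F#.
A dominant resolves down a perfect fifth: F# → B. In D# minor, B is scale degree 6, i.e. VI.

VI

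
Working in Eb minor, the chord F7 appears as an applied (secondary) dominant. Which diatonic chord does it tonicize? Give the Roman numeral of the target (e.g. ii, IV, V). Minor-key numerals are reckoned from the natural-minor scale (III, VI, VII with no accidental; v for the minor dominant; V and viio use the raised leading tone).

V

The chord is a dominant seventh chord on F.
A dominant resolves down a perfect fifth: F → Bb. In Eb minor, Bb is scale degree 5, i.e. V.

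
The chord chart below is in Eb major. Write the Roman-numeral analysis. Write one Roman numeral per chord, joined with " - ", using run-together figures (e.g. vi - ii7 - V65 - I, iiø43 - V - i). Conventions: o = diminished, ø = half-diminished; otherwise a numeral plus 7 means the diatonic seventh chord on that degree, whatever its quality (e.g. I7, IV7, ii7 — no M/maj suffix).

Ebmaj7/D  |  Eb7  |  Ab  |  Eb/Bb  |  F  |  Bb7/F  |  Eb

I42 - V7/IV - IV - I64 - V/V - V43 - I

Ebmaj7/D: root Eb is the tonic; major seventh chord there is I42.
Eb7 is the secondary dominant of IV (dominant seventh chord on Eb): V7/IV.
Ab: major triad on Ab = scale degree 4 → IV.
Eb/Bb: root Eb is the tonic; major triad there is I64.
F is the secondary dominant of V (major triad on F): V/V.
Bb7/F has root Bb, degree 5 in Eb major, so V43.
Eb: root Eb is the tonic; major triad there is I.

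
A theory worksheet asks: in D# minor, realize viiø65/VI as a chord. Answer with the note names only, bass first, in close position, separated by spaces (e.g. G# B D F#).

C# E G# A#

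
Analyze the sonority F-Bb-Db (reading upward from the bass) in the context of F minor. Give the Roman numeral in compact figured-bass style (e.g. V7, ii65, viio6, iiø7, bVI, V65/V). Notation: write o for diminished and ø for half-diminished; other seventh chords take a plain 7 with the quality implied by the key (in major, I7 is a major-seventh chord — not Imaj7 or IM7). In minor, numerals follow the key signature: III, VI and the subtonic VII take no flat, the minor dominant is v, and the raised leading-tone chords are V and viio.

iv64

Stacked in thirds the chord is Bb-Db-F: a minor triad on Bb.
In F minor, Bb is the subdominant; the diatonic minor triad there is iv.
With F in the bass the chord is in second inversion, so the figured bass is 64.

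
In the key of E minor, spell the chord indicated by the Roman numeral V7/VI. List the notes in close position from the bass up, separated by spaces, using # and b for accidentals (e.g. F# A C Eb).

G B D F

V7/VI is a secondary dominant — the dominant seventh of VI. VI in E minor is C, so the applied chord's root is G, a perfect fifth above.
Building a dominant seventh chord on G gives G-B-D-F.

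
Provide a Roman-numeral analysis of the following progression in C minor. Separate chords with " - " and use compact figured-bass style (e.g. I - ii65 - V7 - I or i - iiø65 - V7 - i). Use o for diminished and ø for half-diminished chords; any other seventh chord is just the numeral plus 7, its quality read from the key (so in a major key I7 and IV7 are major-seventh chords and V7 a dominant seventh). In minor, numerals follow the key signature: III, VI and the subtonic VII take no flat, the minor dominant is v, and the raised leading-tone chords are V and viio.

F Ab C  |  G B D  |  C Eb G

F-Ab-C: minor triad on F = scale degree 4 → iv.
G-B-D: root G is the dominant; major triad there is V.
C-Eb-G: minor triad on C = scale degree 1 → i.

iv - V - i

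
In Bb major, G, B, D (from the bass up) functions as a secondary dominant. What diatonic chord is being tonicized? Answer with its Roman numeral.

ii

The chord is a major triad on G.
A dominant resolves down a perfect fifth: G → C. In Bb major, C is scale degree 2, i.e. ii.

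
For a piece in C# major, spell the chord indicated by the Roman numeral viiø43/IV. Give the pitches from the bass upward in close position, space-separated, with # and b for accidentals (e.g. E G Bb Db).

B D# E# G#

The slash marks an applied leading-tone chord: viio of IV. In C# major, IV is F#, so the leading tone to it is E#, a half step below.
Building a half-diminished seventh chord on E# gives E#-G#-B-D#.
With the 43 figure the chord is in second inversion; from the bass B upward in close position it reads B-D#-E#-G#.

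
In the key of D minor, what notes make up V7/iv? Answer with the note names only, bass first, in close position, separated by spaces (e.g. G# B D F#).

D F# A C

The slash means an applied dominant: we want the dominant of iv. In D minor, iv is G minor, and its dominant is built on D.
Building a dominant seventh chord on D gives D-F#-A-C.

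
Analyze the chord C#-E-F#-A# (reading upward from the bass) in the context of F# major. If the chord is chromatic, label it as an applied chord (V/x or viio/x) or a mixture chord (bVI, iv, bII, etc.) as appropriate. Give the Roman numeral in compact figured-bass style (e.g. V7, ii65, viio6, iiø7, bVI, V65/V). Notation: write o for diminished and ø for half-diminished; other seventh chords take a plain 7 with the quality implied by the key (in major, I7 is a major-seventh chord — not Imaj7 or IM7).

V43/IV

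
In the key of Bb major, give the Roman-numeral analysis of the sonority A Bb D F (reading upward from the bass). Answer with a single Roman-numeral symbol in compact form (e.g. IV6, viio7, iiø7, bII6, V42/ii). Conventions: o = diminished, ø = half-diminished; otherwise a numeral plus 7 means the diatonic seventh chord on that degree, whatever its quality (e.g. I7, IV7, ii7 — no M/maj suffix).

I42

The pitches Bb-D-F-A form a major seventh chord rooted on Bb.
Bb is scale degree 1 in Bb major, and a major seventh chord on that degree is written I7.
With A in the bass the chord is in third inversion, so the figured bass is 42.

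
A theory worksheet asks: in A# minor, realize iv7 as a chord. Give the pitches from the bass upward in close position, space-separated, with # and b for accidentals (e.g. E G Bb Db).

D# F# A# C#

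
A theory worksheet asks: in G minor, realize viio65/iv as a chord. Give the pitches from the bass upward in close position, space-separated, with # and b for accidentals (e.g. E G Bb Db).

D F Ab B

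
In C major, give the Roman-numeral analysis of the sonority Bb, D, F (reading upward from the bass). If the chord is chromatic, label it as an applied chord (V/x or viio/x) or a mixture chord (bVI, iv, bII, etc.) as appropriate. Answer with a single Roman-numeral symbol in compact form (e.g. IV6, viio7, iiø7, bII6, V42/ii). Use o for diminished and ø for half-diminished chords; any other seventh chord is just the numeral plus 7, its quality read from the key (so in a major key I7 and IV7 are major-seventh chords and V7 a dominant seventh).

Stacked in thirds the chord is Bb-D-F: a major triad on Bb.
Bb is the lowered seventh degree of C major (diatonic 7 would be B). This is a major triad on the lowered seventh degree (the subtonic), borrowed from the parallel minor.

bVII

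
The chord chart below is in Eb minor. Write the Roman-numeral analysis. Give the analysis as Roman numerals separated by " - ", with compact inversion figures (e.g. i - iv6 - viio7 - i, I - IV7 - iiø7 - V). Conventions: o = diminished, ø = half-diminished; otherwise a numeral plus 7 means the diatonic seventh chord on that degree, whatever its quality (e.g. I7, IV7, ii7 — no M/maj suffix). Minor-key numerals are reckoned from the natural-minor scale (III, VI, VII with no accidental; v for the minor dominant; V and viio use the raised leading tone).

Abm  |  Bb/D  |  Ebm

iv - V6 - i

Abm: root Ab is the subdominant; minor triad there is iv.
Bb/D: major triad on Bb = scale degree 5 → V6.
Ebm: root Eb is the tonic; minor triad there is i.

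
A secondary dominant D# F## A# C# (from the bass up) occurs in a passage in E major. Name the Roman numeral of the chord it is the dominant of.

iii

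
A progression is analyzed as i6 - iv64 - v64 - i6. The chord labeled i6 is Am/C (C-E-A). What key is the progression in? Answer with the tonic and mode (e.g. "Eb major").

The anchor chord is a minor triad on A, labeled i6.
If A is scale degree 1 and the mode makes that degree carry a minor triad, the tonic is A and the mode is minor.

A minor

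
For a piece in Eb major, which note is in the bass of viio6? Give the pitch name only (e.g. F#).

viio in Eb major has root D; the chord is D-F-Ab.
The figure 6 means first inversion — the third is in the bass.

F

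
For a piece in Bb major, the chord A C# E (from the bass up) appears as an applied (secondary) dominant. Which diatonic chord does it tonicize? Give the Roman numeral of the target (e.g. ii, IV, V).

The chord is a major triad on A.
A dominant resolves down a perfect fifth: A → D. In Bb major, D is scale degree 3, i.e. iii.

iii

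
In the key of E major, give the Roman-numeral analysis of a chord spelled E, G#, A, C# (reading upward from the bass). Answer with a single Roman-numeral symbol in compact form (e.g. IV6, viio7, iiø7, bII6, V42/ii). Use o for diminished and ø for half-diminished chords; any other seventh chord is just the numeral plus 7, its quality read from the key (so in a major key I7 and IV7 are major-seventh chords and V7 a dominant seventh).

IV43

The pitches A-C#-E-G# form a major seventh chord rooted on A.
In E major, A is the subdominant; the diatonic major seventh chord there is IV7.
With E in the bass the chord is in second inversion, so the figured bass is 43.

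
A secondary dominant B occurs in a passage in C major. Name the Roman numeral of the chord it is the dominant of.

iii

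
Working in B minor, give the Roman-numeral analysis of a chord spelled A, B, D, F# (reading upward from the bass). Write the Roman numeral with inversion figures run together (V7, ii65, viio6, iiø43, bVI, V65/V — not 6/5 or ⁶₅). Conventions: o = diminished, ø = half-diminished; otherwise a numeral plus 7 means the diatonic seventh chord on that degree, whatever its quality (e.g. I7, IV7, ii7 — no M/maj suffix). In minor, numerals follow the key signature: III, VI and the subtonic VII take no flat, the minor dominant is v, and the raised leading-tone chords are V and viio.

The pitches B-D-F#-A form a minor seventh chord rooted on B.
B is scale degree 1 in B minor, and a minor seventh chord on that degree is written i7.
With A in the bass the chord is in third inversion, so the figured bass is 42.

i42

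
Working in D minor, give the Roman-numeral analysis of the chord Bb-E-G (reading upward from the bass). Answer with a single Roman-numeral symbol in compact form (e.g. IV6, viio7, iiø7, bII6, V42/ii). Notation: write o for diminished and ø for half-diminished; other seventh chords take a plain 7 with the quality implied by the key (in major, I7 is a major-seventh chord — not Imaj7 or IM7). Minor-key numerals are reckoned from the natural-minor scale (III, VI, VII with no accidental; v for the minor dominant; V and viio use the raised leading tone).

iio64

The pitches E-G-Bb form a diminished triad rooted on E.
In D minor, E is the supertonic; the diatonic diminished triad there is iio.
With Bb in the bass the chord is in second inversion, so the figured bass is 64.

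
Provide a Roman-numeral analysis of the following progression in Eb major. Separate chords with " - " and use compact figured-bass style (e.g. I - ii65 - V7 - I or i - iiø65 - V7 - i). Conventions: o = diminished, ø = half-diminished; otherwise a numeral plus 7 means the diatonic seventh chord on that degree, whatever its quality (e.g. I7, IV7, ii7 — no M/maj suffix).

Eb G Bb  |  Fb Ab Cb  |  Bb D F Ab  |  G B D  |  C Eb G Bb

I - bII - V7 - V/vi - vi7

Eb-G-Bb: major triad on Eb = scale degree 1 → I.
Fb-Ab-Cb: major triad on Fb — chromatic; Fb is the lowered second degree, so this is the Neapolitan chord, bII.
Bb-D-F-Ab: root Bb is the dominant; dominant seventh chord there is V7.
G-B-D is the secondary dominant of vi (major triad on G): V/vi.
C-Eb-G-Bb: root C is the submediant; minor seventh chord there is vi7.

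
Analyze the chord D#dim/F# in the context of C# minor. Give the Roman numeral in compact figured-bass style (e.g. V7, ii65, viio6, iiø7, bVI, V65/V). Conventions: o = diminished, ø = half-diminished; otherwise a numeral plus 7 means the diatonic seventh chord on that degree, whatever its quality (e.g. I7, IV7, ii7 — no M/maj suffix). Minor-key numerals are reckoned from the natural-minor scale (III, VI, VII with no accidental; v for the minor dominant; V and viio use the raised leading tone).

The pitches D#-F#-A form a diminished triad rooted on D#.
D# is scale degree 2 in C# minor, and a diminished triad on that degree is written iio.
With F# in the bass the chord is in first inversion, so the figured bass is 6.

iio6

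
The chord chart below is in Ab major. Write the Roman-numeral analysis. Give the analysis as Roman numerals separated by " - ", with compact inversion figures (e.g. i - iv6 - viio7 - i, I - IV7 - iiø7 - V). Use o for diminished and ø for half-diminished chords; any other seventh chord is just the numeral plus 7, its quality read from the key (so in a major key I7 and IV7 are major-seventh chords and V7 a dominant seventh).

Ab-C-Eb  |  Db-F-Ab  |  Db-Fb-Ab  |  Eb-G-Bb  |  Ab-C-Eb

I - IV - iv - V - I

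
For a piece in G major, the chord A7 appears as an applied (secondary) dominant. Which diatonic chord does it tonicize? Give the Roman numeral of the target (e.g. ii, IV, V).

The chord is a dominant seventh chord on A.
A dominant resolves down a perfect fifth: A → D. In G major, D is scale degree 5, i.e. V.

V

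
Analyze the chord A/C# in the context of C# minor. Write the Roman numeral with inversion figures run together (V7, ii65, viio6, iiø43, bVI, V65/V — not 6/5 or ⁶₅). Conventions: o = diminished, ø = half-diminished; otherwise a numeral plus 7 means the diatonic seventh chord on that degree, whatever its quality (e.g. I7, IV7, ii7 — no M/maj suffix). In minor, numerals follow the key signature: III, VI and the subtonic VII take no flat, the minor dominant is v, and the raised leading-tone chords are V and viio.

The pitches A-C#-E form a major triad rooted on A.
In C# minor, A is the submediant; the diatonic major triad there is VI.
With C# in the bass the chord is in first inversion, so the figured bass is 6.

VI6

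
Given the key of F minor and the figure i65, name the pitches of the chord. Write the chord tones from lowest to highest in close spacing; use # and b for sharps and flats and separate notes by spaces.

Ab C Eb F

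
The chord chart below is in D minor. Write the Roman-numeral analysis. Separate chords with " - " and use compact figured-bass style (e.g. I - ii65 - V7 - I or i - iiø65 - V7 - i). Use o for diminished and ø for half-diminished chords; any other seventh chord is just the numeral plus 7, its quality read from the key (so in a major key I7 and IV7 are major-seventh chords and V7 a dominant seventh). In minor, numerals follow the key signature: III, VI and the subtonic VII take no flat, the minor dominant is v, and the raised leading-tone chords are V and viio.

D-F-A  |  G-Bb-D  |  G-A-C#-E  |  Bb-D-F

i - iv - V42 - VI

D-F-A has root D, degree 1 in D minor, so i.
G-Bb-D has root G, degree 4 in D minor, so iv.
G-A-C#-E: dominant seventh chord on A = scale degree 5 → V42.
Bb-D-F has root Bb, degree 6 in D minor, so VI.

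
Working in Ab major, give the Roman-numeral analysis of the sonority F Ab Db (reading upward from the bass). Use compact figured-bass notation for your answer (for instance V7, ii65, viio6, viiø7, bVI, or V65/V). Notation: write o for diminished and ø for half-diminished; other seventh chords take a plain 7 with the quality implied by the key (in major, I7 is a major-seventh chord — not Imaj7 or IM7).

The pitches Db-F-Ab form a major triad rooted on Db.
In Ab major, Db is the subdominant; the diatonic major triad there is IV.
With F in the bass the chord is in first inversion, so the figured bass is 6.

IV6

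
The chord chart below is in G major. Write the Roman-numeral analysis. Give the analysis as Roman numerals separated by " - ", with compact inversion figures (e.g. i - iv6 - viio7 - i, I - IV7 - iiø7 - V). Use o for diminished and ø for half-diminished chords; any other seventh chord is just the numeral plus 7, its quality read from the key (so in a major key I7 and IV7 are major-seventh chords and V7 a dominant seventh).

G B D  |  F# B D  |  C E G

I - iii64 - IV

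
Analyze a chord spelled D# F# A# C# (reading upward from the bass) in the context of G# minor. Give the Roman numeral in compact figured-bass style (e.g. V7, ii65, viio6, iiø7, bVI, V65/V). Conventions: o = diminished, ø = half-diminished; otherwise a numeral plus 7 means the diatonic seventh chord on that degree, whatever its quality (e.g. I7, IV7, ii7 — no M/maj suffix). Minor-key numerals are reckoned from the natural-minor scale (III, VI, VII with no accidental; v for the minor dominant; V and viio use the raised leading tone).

v7

The pitches D#-F#-A#-C# form a minor seventh chord rooted on D#.
In G# minor, D# is the dominant; the diatonic minor seventh chord there is v7.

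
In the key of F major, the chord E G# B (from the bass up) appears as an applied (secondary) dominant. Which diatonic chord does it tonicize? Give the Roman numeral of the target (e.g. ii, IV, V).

The chord is a major triad on E.
A dominant resolves down a perfect fifth: E → A. In F major, A is scale degree 3, i.e. iii.

iii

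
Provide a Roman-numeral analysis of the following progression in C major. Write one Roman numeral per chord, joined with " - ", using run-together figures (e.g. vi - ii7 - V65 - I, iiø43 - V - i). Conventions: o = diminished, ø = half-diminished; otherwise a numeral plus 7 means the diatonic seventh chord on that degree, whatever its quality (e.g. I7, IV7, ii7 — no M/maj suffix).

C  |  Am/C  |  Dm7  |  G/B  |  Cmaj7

C: major triad on C = scale degree 1 → I.
Am/C has root A, degree 6 in C major, so vi6.
Dm7 has root D, degree 2 in C major, so ii7.
G/B: root G is the dominant; major triad there is V6.
Cmaj7: root C is the tonic; major seventh chord there is I7.

I - vi6 - ii7 - V6 - I7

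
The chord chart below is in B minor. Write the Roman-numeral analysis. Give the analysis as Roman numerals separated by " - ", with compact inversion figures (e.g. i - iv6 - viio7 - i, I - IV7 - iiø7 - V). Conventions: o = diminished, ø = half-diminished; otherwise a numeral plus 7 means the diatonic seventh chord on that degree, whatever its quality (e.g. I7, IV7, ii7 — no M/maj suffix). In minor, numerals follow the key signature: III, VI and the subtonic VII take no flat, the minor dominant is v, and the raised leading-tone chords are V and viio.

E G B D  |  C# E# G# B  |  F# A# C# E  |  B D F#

iv7 - V7/V - V7 - i

E-G-B-D has root E, degree 4 in B minor, so iv7.
C#-E#-G#-B is the secondary dominant of V (dominant seventh chord on C#): V7/V.
F#-A#-C#-E: root F# is the dominant; dominant seventh chord there is V7.
B-D-F# has root B, degree 1 in B minor, so i.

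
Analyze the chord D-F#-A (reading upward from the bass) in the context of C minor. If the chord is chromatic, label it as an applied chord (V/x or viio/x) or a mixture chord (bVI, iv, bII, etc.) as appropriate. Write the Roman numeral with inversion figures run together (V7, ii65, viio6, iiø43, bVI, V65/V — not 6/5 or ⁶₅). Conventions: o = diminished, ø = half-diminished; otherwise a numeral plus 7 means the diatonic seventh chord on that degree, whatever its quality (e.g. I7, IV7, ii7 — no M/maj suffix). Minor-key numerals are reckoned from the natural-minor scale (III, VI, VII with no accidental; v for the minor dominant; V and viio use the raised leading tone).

Stacked in thirds the chord is D-F#-A: a major triad on D.
D is not a diatonic chord root with this quality in C minor, but it lies a perfect fifth above G (V), so the chord functions as an applied dominant of V.

V/V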